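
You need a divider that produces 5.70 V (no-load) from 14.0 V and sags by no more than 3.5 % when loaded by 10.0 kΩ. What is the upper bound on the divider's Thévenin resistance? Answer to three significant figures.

Loading drop = R_th/(R_th + R_L) ≤ 0.0350, so R_th ≤ R_L · ε/(1−ε) = 10.0 kΩ × 0.0350/0.9650 = 363 Ω.
(Any R1, R2 with R2/(R1+R2) = 0.407 and R1‖R2 ≤ 363 Ω will meet the spec.)

R_th ≤ 363 Ω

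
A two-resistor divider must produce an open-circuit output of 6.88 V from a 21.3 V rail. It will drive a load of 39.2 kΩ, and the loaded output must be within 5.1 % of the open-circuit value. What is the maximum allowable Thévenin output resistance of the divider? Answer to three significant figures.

Loading drop = R_th/(R_th + R_L) ≤ 0.0510, so R_th ≤ R_L · ε/(1−ε) = 39.2 kΩ × 0.0510/0.9490 = 2.11 kΩ.
(Any R1, R2 with R2/(R1+R2) = 0.323 and R1‖R2 ≤ 2.11 kΩ will meet the spec.)

R_th ≤ 2.11 kΩ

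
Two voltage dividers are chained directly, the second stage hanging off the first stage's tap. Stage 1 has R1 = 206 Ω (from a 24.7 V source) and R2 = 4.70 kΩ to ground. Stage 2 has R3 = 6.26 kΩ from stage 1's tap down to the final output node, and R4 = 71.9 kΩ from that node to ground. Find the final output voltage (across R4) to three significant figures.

Stage 2 presents R3+R4 = 78160 Ω as a load on stage 1's tap.
Stage 1's lower leg becomes R2‖(R3+R4) = 4433 Ω, so V_mid = 24.7 × 4433/4639 = 23.60 V.
Stage 2 is itself unloaded: V_out = V_mid × R4/(R3+R4) = 23.60 × 71900/78160 = 21.7 V.

V_out ≈ 21.7 V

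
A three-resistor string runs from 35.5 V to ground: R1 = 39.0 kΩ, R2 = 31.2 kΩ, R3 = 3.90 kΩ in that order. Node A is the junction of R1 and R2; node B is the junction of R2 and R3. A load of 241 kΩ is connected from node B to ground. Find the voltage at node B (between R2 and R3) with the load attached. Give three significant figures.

At node B, R3 is in parallel with the load: R3‖R_L = 3.838 kΩ.
Below node A the resistance is R2 + (R3‖R_L) = 35.04 kΩ, so V_A = 35.5 × 35.04/74.04 = 16.80 V.
Then V_B = V_A × (R3‖R_L)/(R2 + R3‖R_L) = 16.80 × 3.838/35.04 = 1.84 V.

V ≈ 1.84 V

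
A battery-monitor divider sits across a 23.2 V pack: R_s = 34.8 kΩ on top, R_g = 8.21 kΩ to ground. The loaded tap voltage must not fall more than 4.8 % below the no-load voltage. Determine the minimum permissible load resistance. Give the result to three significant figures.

R_L(min) ≈ 132 kΩ

Output resistance R_th = R_s‖R_g = (34.8 × 8.21)/43.01 = 6.643 kΩ.
The fractional drop is R_th/(R_th + R_L); requiring this ≤ 0.0480 gives R_L ≥ R_th(1/0.0480 − 1) = 6.643 × 19.83 = 132 kΩ.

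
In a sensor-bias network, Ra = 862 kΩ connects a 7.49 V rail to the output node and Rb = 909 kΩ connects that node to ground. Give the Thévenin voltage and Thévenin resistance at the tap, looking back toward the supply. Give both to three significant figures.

V_th = 3.84 V, R_th = 442 kΩ

V_th is the open-circuit tap voltage: 7.49 × 909/(862 + 909) = 3.84 V.
With the supply zeroed, Ra and Rb appear in parallel from the tap: R_th = Ra‖Rb = (862 × 909)/1771 = 442 kΩ.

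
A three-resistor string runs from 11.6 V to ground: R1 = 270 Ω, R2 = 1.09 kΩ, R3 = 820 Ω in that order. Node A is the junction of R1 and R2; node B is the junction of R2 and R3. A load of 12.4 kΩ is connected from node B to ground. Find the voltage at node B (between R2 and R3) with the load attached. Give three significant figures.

At node B, R3 is in parallel with the load: R3‖R_L = 769.1 Ω.
Below node A the resistance is R2 + (R3‖R_L) = 1859 Ω, so V_A = 11.6 × 1859/2129 = 10.13 V.
Then V_B = V_A × (R3‖R_L)/(R2 + R3‖R_L) = 10.13 × 769.1/1859 = 4.19 V.

V ≈ 4.19 V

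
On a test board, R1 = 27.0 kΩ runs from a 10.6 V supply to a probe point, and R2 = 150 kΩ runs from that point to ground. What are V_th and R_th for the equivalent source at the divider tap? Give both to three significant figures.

V_th = 8.98 V, R_th = 22.9 kΩ

V_th is the open-circuit tap voltage: 10.6 × 150/(27.0 + 150) = 8.98 V.
With the supply zeroed, R1 and R2 appear in parallel from the tap: R_th = R1‖R2 = (27.0 × 150)/177.0 = 22.9 kΩ.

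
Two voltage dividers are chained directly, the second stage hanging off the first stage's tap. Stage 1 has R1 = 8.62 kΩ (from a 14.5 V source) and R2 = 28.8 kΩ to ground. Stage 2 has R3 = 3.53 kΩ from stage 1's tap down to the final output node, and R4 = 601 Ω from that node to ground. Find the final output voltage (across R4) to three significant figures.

V_out ≈ 0.623 V

Stage 2 presents R3+R4 = 4131 Ω as a load on stage 1's tap.
Stage 1's lower leg becomes R2‖(R3+R4) = 3613 Ω, so V_mid = 14.5 × 3613/12230 = 4.282 V.
Stage 2 is itself unloaded: V_out = V_mid × R4/(R3+R4) = 4.282 × 601/4131 = 0.623 V.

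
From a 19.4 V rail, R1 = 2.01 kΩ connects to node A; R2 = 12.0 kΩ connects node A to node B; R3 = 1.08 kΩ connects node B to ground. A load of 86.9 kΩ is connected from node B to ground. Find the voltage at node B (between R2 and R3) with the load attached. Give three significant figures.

At node B, R3 is in parallel with the load: R3‖R_L = 1.067 kΩ.
Below node A the resistance is R2 + (R3‖R_L) = 13.07 kΩ, so V_A = 19.4 × 13.07/15.08 = 16.81 V.
Then V_B = V_A × (R3‖R_L)/(R2 + R3‖R_L) = 16.81 × 1.067/13.07 = 1.37 V.

V ≈ 1.37 V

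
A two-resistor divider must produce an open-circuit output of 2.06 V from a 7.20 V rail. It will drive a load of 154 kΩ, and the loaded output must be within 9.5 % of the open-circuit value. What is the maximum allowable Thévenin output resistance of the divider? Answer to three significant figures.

R_th ≤ 16.2 kΩ

Loading drop = R_th/(R_th + R_L) ≤ 0.0950, so R_th ≤ R_L · ε/(1−ε) = 154 kΩ × 0.0950/0.9050 = 16.2 kΩ.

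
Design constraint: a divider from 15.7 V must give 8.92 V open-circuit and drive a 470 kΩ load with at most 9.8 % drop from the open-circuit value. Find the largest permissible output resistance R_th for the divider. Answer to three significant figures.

R_th ≤ 51.1 kΩ

Loading drop = R_th/(R_th + R_L) ≤ 0.0980, so R_th ≤ R_L · ε/(1−ε) = 470 kΩ × 0.0980/0.9020 = 51.1 kΩ.
(Any R1, R2 with R2/(R1+R2) = 0.568 and R1‖R2 ≤ 51.1 kΩ will meet the spec.)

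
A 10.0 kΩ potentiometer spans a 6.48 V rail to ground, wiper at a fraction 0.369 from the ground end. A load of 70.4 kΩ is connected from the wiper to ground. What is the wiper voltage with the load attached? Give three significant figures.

The wiper splits the pot into (1−α)R = 6.310 kΩ above and αR = 3.690 kΩ below.
Lower section ‖ load = 3.506 kΩ.
V_wiper = 6.48 × 3.506/(6.310 + 3.506) = 2.31 V.

V ≈ 2.31 V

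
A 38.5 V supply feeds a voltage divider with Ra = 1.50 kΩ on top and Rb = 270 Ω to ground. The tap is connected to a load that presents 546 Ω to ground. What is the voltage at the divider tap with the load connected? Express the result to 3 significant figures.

V_out ≈ 4.14 V

The load sits in parallel with Rb: Rb‖R_L = (270 × 546) / (270 + 546) = 180.7 Ω.
V_out = 38.5 × 180.7 / (1500 + 180.7) = 38.5 × 180.7/1681 = 4.14 V.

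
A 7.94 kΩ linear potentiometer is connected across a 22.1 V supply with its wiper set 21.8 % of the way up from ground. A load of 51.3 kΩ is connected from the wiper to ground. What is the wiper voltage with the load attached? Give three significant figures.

The wiper splits the pot into (1−α)R = 6.209 kΩ above and αR = 1.731 kΩ below.
Lower section ‖ load = 1.674 kΩ.
V_wiper = 22.1 × 1.674/(6.209 + 1.674) = 4.69 V.

V ≈ 4.69 V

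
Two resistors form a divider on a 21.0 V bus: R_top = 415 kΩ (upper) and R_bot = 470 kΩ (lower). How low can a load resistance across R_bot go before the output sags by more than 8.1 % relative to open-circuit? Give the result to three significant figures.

R_L(min) ≈ 2.50 MΩ

Output resistance R_th = R_top‖R_bot = (415 × 470)/885.0 = 220.4 kΩ.
The fractional drop is R_th/(R_th + R_L); requiring this ≤ 0.0810 gives R_L ≥ R_th(1/0.0810 − 1) = 220.4 × 11.35 = 2.50 MΩ.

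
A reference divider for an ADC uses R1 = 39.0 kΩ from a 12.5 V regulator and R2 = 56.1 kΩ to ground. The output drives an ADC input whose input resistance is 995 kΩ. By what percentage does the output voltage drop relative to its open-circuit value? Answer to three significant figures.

2.26 %

The divider's output (Thévenin) resistance is R1‖R2 = 23.01 kΩ.
Fractional drop under load = R_th/(R_th + R_L) = 23.01 / (23.01 + 995) = 0.02260.
So the output falls by 2.26 %.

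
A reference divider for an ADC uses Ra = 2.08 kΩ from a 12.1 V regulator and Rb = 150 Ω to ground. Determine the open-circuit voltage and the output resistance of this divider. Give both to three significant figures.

V_th is the open-circuit tap voltage: 12.1 × 150/(2080 + 150) = 0.814 V.
With the supply zeroed, Ra and Rb appear in parallel from the tap: R_th = Ra‖Rb = (2080 × 150)/2230 = 140 Ω.

V_th = 0.814 V, R_th = 140 Ω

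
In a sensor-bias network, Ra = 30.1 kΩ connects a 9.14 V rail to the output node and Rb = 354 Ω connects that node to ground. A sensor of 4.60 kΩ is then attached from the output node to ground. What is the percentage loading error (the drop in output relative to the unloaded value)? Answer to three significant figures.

7.07 %

The divider's output (Thévenin) resistance is Ra‖Rb = 349.9 Ω.
Fractional drop under load = R_th/(R_th + R_L) = 349.9 / (349.9 + 4600) = 0.07069.
So the output falls by 7.07 %.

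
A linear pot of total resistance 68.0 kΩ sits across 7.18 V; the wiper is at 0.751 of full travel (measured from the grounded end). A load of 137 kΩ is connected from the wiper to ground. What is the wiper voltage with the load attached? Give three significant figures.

V ≈ 4.93 V

The wiper splits the pot into (1−α)R = 16.93 kΩ above and αR = 51.07 kΩ below.
Lower section ‖ load = 37.20 kΩ.
V_wiper = 7.18 × 37.20/(16.93 + 37.20) = 4.93 V.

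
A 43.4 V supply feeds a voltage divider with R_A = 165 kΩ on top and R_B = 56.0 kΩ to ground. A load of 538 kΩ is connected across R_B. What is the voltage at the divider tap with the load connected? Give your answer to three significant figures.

The load sits in parallel with R_B: R_B‖R_L = (56.0 × 538) / (56.0 + 538) = 50.72 kΩ.
V_out = 43.4 × 50.72 / (165 + 50.72) = 43.4 × 50.72/215.7 = 10.2 V.

V_out ≈ 10.2 V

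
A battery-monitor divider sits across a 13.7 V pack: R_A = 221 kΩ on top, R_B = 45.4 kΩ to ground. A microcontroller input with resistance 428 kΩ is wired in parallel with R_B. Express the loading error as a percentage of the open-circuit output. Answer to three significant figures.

Unloaded V = 13.7 × 45.4/266.4 = 2.3348 V.
Loaded: R_B‖R_L = 41.05 kΩ, giving V = 13.7 × 41.05/262.0 = 2.1459 V.
Drop = (2.3348 − 2.1459) / 2.3348 = 8.09 %.

8.09 %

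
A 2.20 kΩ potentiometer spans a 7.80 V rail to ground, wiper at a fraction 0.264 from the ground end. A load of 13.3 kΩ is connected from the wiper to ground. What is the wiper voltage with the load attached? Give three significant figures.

V ≈ 2.00 V

The wiper splits the pot into (1−α)R = 1619 Ω above and αR = 580.8 Ω below.
Lower section ‖ load = 556.5 Ω.
V_wiper = 7.80 × 556.5/(1619 + 556.5) = 2.00 V.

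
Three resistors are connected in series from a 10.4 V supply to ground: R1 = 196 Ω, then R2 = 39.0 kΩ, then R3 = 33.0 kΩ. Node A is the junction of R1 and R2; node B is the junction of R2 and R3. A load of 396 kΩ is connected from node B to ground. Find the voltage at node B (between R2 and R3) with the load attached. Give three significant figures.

At node B, R3 is in parallel with the load: R3‖R_L = 30460 Ω.
Below node A the resistance is R2 + (R3‖R_L) = 69460 Ω, so V_A = 10.4 × 69460/69660 = 10.37 V.
Then V_B = V_A × (R3‖R_L)/(R2 + R3‖R_L) = 10.37 × 30460/69460 = 4.55 V.

V ≈ 4.55 V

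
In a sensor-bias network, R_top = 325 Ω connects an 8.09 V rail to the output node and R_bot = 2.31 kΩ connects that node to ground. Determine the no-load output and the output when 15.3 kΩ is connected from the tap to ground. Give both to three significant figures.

Unloaded: 7.09 V; loaded: 6.96 V

Open-circuit: V = 8.09 × 2310/(325 + 2310) = 7.09 V.
With the load, R_bot becomes R_bot‖R_L = 2007 Ω, so V = 8.09 × 2007/2332 = 6.96 V.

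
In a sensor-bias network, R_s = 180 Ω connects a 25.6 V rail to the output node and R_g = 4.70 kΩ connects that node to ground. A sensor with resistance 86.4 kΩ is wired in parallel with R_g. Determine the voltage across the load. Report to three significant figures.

The load sits in parallel with R_g: R_g‖R_L = (4700 × 86400) / (4700 + 86400) = 4458 Ω.
V_out = 25.6 × 4458 / (180 + 4458) = 25.6 × 4458/4638 = 24.6 V.

V_out ≈ 24.6 V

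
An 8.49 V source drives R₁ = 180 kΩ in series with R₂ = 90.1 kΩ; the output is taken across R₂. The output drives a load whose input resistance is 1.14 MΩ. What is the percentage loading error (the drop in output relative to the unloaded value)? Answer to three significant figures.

The divider's output (Thévenin) resistance is R₁‖R₂ = 60.04 kΩ.
Fractional drop under load = R_th/(R_th + R_L) = 60.04 / (60.04 + 1140) = 0.05004.
So the output falls by 5.00 %.

5.00 %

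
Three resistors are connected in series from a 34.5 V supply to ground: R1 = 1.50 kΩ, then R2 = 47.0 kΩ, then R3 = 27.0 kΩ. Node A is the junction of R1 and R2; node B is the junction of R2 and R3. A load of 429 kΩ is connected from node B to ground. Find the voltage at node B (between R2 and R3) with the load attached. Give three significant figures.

At node B, R3 is in parallel with the load: R3‖R_L = 25.40 kΩ.
Below node A the resistance is R2 + (R3‖R_L) = 72.40 kΩ, so V_A = 34.5 × 72.40/73.90 = 33.80 V.
Then V_B = V_A × (R3‖R_L)/(R2 + R3‖R_L) = 33.80 × 25.40/72.40 = 11.9 V.

V ≈ 11.9 V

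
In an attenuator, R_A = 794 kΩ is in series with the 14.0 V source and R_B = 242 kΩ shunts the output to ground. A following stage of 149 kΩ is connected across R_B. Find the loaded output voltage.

V_out ≈ 1.46 V

The load sits in parallel with R_B: R_B‖R_L = (242 × 149) / (242 + 149) = 92.22 kΩ.
V_out = 14.0 × 92.22 / (794 + 92.22) = 14.0 × 92.22/886.2 = 1.46 V.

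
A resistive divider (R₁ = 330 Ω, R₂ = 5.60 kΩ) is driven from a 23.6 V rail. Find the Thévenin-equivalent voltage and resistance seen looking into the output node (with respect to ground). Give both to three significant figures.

V_th = 22.3 V, R_th = 312 Ω

V_th is the open-circuit tap voltage: 23.6 × 5600/(330 + 5600) = 22.3 V.
With the supply zeroed, R₁ and R₂ appear in parallel from the tap: R_th = R₁‖R₂ = (330 × 5600)/5930 = 312 Ω.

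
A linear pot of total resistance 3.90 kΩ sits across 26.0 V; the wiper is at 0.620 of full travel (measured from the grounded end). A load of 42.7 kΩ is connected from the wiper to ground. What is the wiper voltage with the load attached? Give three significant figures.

The wiper splits the pot into (1−α)R = 1.482 kΩ above and αR = 2.418 kΩ below.
Lower section ‖ load = 2.288 kΩ.
V_wiper = 26.0 × 2.288/(1.482 + 2.288) = 15.8 V.

V ≈ 15.8 V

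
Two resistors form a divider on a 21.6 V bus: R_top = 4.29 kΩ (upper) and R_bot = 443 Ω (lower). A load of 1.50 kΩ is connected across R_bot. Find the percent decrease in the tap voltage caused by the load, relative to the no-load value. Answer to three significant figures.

21.1 %

Unloaded V = 21.6 × 443/4733 = 2.022 V.
Loaded: R_bot‖R_L = 342.0 Ω, giving V = 21.6 × 342.0/4632 = 1.595 V.
Drop = (2.022 − 1.595) / 2.022 = 21.1 %.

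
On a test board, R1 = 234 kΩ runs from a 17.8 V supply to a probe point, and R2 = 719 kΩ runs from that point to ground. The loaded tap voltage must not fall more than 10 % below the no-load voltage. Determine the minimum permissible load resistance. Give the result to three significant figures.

Output resistance R_th = R1‖R2 = (234 × 719)/953.0 = 176.5 kΩ.
The fractional drop is R_th/(R_th + R_L); requiring this ≤ 0.100 gives R_L ≥ R_th(1/0.100 − 1) = 176.5 × 9.000 = 1.59 MΩ.

R_L(min) ≈ 1.59 MΩ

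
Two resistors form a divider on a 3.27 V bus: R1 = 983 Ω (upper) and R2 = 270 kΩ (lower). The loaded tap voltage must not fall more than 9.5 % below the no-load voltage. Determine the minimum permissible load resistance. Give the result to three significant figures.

Output resistance R_th = R1‖R2 = (983 × 270000)/271000 = 979.4 Ω.
The fractional drop is R_th/(R_th + R_L); requiring this ≤ 0.0950 gives R_L ≥ R_th(1/0.0950 − 1) = 979.4 × 9.526 = 9.33 kΩ.

R_L(min) ≈ 9.33 kΩ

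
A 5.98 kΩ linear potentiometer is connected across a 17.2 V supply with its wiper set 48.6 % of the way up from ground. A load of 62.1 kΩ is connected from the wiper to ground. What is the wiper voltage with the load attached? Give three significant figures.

V ≈ 8.16 V

The wiper splits the pot into (1−α)R = 3.074 kΩ above and αR = 2.906 kΩ below.
Lower section ‖ load = 2.776 kΩ.
V_wiper = 17.2 × 2.776/(3.074 + 2.776) = 8.16 V.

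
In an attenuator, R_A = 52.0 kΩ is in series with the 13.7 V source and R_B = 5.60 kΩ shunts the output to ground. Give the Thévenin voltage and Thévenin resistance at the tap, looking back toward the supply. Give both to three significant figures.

V_th is the open-circuit tap voltage: 13.7 × 5.60/(52.0 + 5.60) = 1.33 V.
With the supply zeroed, R_A and R_B appear in parallel from the tap: R_th = R_A‖R_B = (52.0 × 5.60)/57.60 = 5.06 kΩ.

V_th = 1.33 V, R_th = 5.06 kΩ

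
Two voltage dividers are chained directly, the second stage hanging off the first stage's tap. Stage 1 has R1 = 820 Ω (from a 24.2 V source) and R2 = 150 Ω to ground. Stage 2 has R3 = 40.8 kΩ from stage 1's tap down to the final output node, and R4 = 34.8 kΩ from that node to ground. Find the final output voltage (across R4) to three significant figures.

Stage 2 presents R3+R4 = 75600 Ω as a load on stage 1's tap.
Stage 1's lower leg becomes R2‖(R3+R4) = 149.7 Ω, so V_mid = 24.2 × 149.7/969.7 = 3.736 V.
Stage 2 is itself unloaded: V_out = V_mid × R4/(R3+R4) = 3.736 × 34800/75600 = 1.72 V.

V_out ≈ 1.72 V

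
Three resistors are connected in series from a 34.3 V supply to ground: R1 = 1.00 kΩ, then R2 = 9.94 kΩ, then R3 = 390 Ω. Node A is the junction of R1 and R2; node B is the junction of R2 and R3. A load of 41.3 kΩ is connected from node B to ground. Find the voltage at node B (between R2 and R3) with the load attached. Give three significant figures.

At node B, R3 is in parallel with the load: R3‖R_L = 386.4 Ω.
Below node A the resistance is R2 + (R3‖R_L) = 10330 Ω, so V_A = 34.3 × 10330/11330 = 31.27 V.
Then V_B = V_A × (R3‖R_L)/(R2 + R3‖R_L) = 31.27 × 386.4/10330 = 1.17 V.

V ≈ 1.17 V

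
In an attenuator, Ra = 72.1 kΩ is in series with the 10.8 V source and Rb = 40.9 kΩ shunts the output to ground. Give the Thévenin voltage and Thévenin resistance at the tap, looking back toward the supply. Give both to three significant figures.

V_th is the open-circuit tap voltage: 10.8 × 40.9/(72.1 + 40.9) = 3.91 V.
With the supply zeroed, Ra and Rb appear in parallel from the tap: R_th = Ra‖Rb = (72.1 × 40.9)/113.0 = 26.1 kΩ.

V_th = 3.91 V, R_th = 26.1 kΩ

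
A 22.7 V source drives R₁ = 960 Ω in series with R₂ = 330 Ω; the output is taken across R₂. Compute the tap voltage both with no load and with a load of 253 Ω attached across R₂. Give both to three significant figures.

Unloaded: 5.81 V; loaded: 2.95 V

Open-circuit: V = 22.7 × 330/(960 + 330) = 5.81 V.
With the load, R₂ becomes R₂‖R_L = 143.2 Ω, so V = 22.7 × 143.2/1103 = 2.95 V.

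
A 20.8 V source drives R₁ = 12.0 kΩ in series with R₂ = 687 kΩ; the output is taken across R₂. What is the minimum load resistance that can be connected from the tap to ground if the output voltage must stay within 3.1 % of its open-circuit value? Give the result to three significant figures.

Output resistance R_th = R₁‖R₂ = (12.0 × 687)/699.0 = 11.79 kΩ.
The fractional drop is R_th/(R_th + R_L); requiring this ≤ 0.0310 gives R_L ≥ R_th(1/0.0310 − 1) = 11.79 × 31.26 = 369 kΩ.

R_L(min) ≈ 369 kΩ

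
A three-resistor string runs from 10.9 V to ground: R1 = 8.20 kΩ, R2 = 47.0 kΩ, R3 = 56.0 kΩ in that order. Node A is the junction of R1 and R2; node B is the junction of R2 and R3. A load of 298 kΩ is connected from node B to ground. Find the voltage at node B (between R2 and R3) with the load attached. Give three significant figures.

V ≈ 5.02 V

At node B, R3 is in parallel with the load: R3‖R_L = 47.14 kΩ.
Below node A the resistance is R2 + (R3‖R_L) = 94.14 kΩ, so V_A = 10.9 × 94.14/102.3 = 10.03 V.
Then V_B = V_A × (R3‖R_L)/(R2 + R3‖R_L) = 10.03 × 47.14/94.14 = 5.02 V.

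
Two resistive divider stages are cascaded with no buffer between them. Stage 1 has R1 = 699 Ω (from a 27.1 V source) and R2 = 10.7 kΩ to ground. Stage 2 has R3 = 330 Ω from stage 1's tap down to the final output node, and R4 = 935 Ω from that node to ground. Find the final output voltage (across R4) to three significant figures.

Stage 2 presents R3+R4 = 1265 Ω as a load on stage 1's tap.
Stage 1's lower leg becomes R2‖(R3+R4) = 1131 Ω, so V_mid = 27.1 × 1131/1830 = 16.75 V.
Stage 2 is itself unloaded: V_out = V_mid × R4/(R3+R4) = 16.75 × 935/1265 = 12.4 V.

V_out ≈ 12.4 V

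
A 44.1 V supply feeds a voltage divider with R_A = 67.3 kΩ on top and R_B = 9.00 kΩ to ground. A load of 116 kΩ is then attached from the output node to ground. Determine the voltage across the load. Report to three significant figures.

V_out ≈ 4.87 V

The load sits in parallel with R_B: R_B‖R_L = (9.00 × 116) / (9.00 + 116) = 8.352 kΩ.
V_out = 44.1 × 8.352 / (67.3 + 8.352) = 44.1 × 8.352/75.65 = 4.87 V.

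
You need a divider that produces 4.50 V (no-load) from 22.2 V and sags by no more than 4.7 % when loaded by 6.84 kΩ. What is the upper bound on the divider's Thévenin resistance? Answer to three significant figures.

Loading drop = R_th/(R_th + R_L) ≤ 0.0470, so R_th ≤ R_L · ε/(1−ε) = 6.84 kΩ × 0.0470/0.9530 = 337 Ω.

R_th ≤ 337 Ω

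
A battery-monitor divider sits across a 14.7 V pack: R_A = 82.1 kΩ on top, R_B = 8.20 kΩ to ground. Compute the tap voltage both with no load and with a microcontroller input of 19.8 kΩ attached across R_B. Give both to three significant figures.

Open-circuit: V = 14.7 × 8.20/(82.1 + 8.20) = 1.33 V.
With the load, R_B becomes R_B‖R_L = 5.799 kΩ, so V = 14.7 × 5.799/87.90 = 0.970 V.

Unloaded: 1.33 V; loaded: 0.970 V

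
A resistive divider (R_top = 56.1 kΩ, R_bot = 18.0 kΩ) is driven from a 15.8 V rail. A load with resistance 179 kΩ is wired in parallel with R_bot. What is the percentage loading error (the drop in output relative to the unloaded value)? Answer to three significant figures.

7.07 %

The divider's output (Thévenin) resistance is R_top‖R_bot = 13.63 kΩ.
Fractional drop under load = R_th/(R_th + R_L) = 13.63 / (13.63 + 179) = 0.07075.
So the output falls by 7.07 %.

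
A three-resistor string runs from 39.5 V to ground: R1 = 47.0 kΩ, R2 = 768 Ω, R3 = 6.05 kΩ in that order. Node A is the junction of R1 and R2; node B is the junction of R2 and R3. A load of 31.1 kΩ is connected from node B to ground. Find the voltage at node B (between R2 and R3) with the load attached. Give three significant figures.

V ≈ 3.79 V

At node B, R3 is in parallel with the load: R3‖R_L = 5065 Ω.
Below node A the resistance is R2 + (R3‖R_L) = 5833 Ω, so V_A = 39.5 × 5833/52830 = 4.361 V.
Then V_B = V_A × (R3‖R_L)/(R2 + R3‖R_L) = 4.361 × 5065/5833 = 3.79 V.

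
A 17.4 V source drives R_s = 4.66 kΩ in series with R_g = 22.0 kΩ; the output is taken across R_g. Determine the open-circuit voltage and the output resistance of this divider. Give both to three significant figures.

V_th = 14.4 V, R_th = 3.85 kΩ

V_th is the open-circuit tap voltage: 17.4 × 22.0/(4.66 + 22.0) = 14.4 V.
With the supply zeroed, R_s and R_g appear in parallel from the tap: R_th = R_s‖R_g = (4.66 × 22.0)/26.66 = 3.85 kΩ.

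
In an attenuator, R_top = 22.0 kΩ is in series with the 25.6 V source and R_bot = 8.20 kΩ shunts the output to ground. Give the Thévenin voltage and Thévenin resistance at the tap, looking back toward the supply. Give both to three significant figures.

V_th is the open-circuit tap voltage: 25.6 × 8.20/(22.0 + 8.20) = 6.95 V.
With the supply zeroed, R_top and R_bot appear in parallel from the tap: R_th = R_top‖R_bot = (22.0 × 8.20)/30.20 = 5.97 kΩ.

V_th = 6.95 V, R_th = 5.97 kΩ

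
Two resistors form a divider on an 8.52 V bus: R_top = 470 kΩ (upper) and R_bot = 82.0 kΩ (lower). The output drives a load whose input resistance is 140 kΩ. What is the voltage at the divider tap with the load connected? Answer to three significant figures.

The load sits in parallel with R_bot: R_bot‖R_L = (82.0 × 140) / (82.0 + 140) = 51.71 kΩ.
V_out = 8.52 × 51.71 / (470 + 51.71) = 8.52 × 51.71/521.7 = 0.844 V.

V_out ≈ 0.844 V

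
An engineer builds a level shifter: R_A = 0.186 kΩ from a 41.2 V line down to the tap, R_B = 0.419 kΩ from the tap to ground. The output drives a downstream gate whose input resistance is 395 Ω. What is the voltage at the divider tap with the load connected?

V_out ≈ 21.5 V

The load sits in parallel with R_B: R_B‖R_L = (419 × 395) / (419 + 395) = 203.3 Ω.
V_out = 41.2 × 203.3 / (186 + 203.3) = 41.2 × 203.3/389.3 = 21.5 V.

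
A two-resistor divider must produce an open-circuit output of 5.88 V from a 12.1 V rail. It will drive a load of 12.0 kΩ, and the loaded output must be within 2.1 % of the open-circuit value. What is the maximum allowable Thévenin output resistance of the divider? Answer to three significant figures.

R_th ≤ 257 Ω

Loading drop = R_th/(R_th + R_L) ≤ 0.0210, so R_th ≤ R_L · ε/(1−ε) = 12.0 kΩ × 0.0210/0.9790 = 257 Ω.
(Any R1, R2 with R2/(R1+R2) = 0.486 and R1‖R2 ≤ 257 Ω will meet the spec.)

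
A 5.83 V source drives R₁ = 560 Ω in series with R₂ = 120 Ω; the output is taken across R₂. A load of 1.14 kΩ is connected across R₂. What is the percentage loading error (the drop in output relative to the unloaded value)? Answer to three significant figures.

The divider's output (Thévenin) resistance is R₁‖R₂ = 98.82 Ω.
Fractional drop under load = R_th/(R_th + R_L) = 98.82 / (98.82 + 1140) = 0.07977.
So the output falls by 7.98 %.

7.98 %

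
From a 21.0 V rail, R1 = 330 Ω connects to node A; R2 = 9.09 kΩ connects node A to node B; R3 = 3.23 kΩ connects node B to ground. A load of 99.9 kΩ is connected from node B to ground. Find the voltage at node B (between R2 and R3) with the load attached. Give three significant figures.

At node B, R3 is in parallel with the load: R3‖R_L = 3129 Ω.
Below node A the resistance is R2 + (R3‖R_L) = 12220 Ω, so V_A = 21.0 × 12220/12550 = 20.45 V.
Then V_B = V_A × (R3‖R_L)/(R2 + R3‖R_L) = 20.45 × 3129/12220 = 5.24 V.

V ≈ 5.24 V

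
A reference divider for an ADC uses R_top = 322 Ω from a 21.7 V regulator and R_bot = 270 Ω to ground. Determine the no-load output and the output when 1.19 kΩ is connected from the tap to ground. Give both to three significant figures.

Open-circuit: V = 21.7 × 270/(322 + 270) = 9.90 V.
With the load, R_bot becomes R_bot‖R_L = 220.1 Ω, so V = 21.7 × 220.1/542.1 = 8.81 V.

Unloaded: 9.90 V; loaded: 8.81 V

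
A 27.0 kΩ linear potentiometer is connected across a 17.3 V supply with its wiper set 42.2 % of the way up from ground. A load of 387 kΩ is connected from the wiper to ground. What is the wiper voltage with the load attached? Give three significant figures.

The wiper splits the pot into (1−α)R = 15.61 kΩ above and αR = 11.39 kΩ below.
Lower section ‖ load = 11.07 kΩ.
V_wiper = 17.3 × 11.07/(15.61 + 11.07) = 7.18 V.

V ≈ 7.18 V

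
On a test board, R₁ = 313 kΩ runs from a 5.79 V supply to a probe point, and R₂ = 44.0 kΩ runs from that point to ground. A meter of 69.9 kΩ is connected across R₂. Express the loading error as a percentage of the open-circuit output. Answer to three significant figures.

35.6 %

Unloaded V = 5.79 × 44.0/357.0 = 0.7136 V.
Loaded: R₂‖R_L = 27.00 kΩ, giving V = 5.79 × 27.00/340.0 = 0.4598 V.
Drop = (0.7136 − 0.4598) / 0.7136 = 35.6 %.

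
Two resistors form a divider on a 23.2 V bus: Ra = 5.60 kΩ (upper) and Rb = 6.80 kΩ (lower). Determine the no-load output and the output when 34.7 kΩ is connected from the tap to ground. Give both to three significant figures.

Open-circuit: V = 23.2 × 6.80/(5.60 + 6.80) = 12.7 V.
With the load, Rb becomes Rb‖R_L = 5.686 kΩ, so V = 23.2 × 5.686/11.29 = 11.7 V.

Unloaded: 12.7 V; loaded: 11.7 V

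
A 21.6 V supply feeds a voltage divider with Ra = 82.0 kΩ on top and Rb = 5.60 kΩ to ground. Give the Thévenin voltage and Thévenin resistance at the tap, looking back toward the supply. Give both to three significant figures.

V_th = 1.38 V, R_th = 5.24 kΩ

V_th is the open-circuit tap voltage: 21.6 × 5.60/(82.0 + 5.60) = 1.38 V.
With the supply zeroed, Ra and Rb appear in parallel from the tap: R_th = Ra‖Rb = (82.0 × 5.60)/87.60 = 5.24 kΩ.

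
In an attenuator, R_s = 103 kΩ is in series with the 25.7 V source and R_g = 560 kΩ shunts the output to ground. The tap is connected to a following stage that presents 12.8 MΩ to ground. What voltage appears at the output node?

The load sits in parallel with R_g: R_g‖R_L = (560 × 12800) / (560 + 12800) = 536.5 kΩ.
V_out = 25.7 × 536.5 / (103 + 536.5) = 25.7 × 536.5/639.5 = 21.6 V.

V_out ≈ 21.6 V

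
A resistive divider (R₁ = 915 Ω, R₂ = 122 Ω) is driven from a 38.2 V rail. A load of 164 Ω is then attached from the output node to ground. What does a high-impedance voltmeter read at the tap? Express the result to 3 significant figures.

The load sits in parallel with R₂: R₂‖R_L = (122 × 164) / (122 + 164) = 69.96 Ω.
V_out = 38.2 × 69.96 / (915 + 69.96) = 38.2 × 69.96/985.0 = 2.71 V.

V_out ≈ 2.71 V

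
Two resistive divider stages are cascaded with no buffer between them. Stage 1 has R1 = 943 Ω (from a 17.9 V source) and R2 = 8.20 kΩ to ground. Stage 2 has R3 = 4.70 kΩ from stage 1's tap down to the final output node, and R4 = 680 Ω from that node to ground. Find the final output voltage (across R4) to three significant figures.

V_out ≈ 1.75 V

Stage 2 presents R3+R4 = 5380 Ω as a load on stage 1's tap.
Stage 1's lower leg becomes R2‖(R3+R4) = 3249 Ω, so V_mid = 17.9 × 3249/4192 = 13.87 V.
Stage 2 is itself unloaded: V_out = V_mid × R4/(R3+R4) = 13.87 × 680/5380 = 1.75 V.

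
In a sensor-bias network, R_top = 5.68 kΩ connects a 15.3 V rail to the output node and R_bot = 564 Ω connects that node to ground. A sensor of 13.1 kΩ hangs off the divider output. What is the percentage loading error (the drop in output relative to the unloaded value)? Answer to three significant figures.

The divider's output (Thévenin) resistance is R_top‖R_bot = 513.1 Ω.
Fractional drop under load = R_th/(R_th + R_L) = 513.1 / (513.1 + 13100) = 0.03769.
So the output falls by 3.77 %.

3.77 %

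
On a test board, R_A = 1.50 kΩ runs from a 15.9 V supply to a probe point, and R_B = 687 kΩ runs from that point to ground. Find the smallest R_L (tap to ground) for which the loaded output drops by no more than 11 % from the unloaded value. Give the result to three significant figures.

R_L(min) ≈ 12.1 kΩ

Output resistance R_th = R_A‖R_B = (1.50 × 687)/688.5 = 1.497 kΩ.
The fractional drop is R_th/(R_th + R_L); requiring this ≤ 0.110 gives R_L ≥ R_th(1/0.110 − 1) = 1.497 × 8.091 = 12.1 kΩ.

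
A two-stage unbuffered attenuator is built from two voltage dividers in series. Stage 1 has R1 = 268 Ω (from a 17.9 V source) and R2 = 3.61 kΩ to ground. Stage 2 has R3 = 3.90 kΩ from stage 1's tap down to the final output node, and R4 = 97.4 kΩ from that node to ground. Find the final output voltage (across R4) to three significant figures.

Stage 2 presents R3+R4 = 101300 Ω as a load on stage 1's tap.
Stage 1's lower leg becomes R2‖(R3+R4) = 3486 Ω, so V_mid = 17.9 × 3486/3754 = 16.62 V.
Stage 2 is itself unloaded: V_out = V_mid × R4/(R3+R4) = 16.62 × 97400/101300 = 16.0 V.

V_out ≈ 16.0 V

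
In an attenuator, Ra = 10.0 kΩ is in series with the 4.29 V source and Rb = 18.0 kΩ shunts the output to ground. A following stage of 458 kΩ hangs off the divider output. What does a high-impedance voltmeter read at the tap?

V_out ≈ 2.72 V

The load sits in parallel with Rb: Rb‖R_L = (18.0 × 458) / (18.0 + 458) = 17.32 kΩ.
V_out = 4.29 × 17.32 / (10.0 + 17.32) = 4.29 × 17.32/27.32 = 2.72 V.
(Unloaded it would have been 2.76 V.)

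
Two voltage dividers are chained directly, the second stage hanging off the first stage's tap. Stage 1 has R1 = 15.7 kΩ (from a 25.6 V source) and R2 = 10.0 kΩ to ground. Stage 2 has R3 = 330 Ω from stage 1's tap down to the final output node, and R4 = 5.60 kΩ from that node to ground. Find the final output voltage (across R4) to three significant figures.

Stage 2 presents R3+R4 = 5930 Ω as a load on stage 1's tap.
Stage 1's lower leg becomes R2‖(R3+R4) = 3723 Ω, so V_mid = 25.6 × 3723/19420 = 4.907 V.
Stage 2 is itself unloaded: V_out = V_mid × R4/(R3+R4) = 4.907 × 5600/5930 = 4.63 V.

V_out ≈ 4.63 V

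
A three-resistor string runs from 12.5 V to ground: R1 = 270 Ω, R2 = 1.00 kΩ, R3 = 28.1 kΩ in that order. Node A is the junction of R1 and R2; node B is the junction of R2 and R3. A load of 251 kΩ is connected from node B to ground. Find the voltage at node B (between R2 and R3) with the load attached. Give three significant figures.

V ≈ 11.9 V

At node B, R3 is in parallel with the load: R3‖R_L = 25270 Ω.
Below node A the resistance is R2 + (R3‖R_L) = 26270 Ω, so V_A = 12.5 × 26270/26540 = 12.37 V.
Then V_B = V_A × (R3‖R_L)/(R2 + R3‖R_L) = 12.37 × 25270/26270 = 11.9 V.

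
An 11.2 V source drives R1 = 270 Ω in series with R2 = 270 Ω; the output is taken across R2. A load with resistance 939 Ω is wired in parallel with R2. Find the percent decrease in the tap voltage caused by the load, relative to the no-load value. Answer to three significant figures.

Unloaded V = 11.2 × 270/540.0 = 5.6000 V.
Loaded: R2‖R_L = 209.7 Ω, giving V = 11.2 × 209.7/479.7 = 4.8961 V.
Drop = (5.6000 − 4.8961) / 5.6000 = 12.6 %.

12.6 %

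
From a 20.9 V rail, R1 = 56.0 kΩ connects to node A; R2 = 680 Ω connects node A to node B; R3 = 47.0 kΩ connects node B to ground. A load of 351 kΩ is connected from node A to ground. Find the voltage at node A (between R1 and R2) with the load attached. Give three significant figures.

V ≈ 8.95 V

Below node A the series string R2+R3 = 47680 Ω sits in parallel with the 351000 Ω load: 41980 Ω.
V_A = 20.9 × 41980/(56000 + 41980) = 8.95 V.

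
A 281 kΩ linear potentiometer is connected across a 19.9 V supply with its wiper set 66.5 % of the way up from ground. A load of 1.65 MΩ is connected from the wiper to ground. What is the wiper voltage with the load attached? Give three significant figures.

The wiper splits the pot into (1−α)R = 94.13 kΩ above and αR = 186.9 kΩ below.
Lower section ‖ load = 167.9 kΩ.
V_wiper = 19.9 × 167.9/(94.13 + 167.9) = 12.7 V.

V ≈ 12.7 V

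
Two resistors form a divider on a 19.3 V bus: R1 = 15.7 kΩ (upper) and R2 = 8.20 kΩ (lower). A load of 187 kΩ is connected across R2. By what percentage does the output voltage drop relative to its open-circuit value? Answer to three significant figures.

2.80 %

The divider's output (Thévenin) resistance is R1‖R2 = 5.387 kΩ.
Fractional drop under load = R_th/(R_th + R_L) = 5.387 / (5.387 + 187) = 0.02800.
So the output falls by 2.80 %.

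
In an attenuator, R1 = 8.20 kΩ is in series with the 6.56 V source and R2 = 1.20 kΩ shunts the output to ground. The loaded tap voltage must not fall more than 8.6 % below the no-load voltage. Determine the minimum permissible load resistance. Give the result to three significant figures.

Output resistance R_th = R1‖R2 = (8.20 × 1.20)/9.400 = 1.047 kΩ.
The fractional drop is R_th/(R_th + R_L); requiring this ≤ 0.0860 gives R_L ≥ R_th(1/0.0860 − 1) = 1.047 × 10.63 = 11.1 kΩ.

R_L(min) ≈ 11.1 kΩ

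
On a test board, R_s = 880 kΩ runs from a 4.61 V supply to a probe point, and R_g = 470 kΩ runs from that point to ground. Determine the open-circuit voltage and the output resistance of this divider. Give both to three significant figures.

V_th is the open-circuit tap voltage: 4.61 × 470/(880 + 470) = 1.60 V.
With the supply zeroed, R_s and R_g appear in parallel from the tap: R_th = R_s‖R_g = (880 × 470)/1350 = 306 kΩ.

V_th = 1.60 V, R_th = 306 kΩ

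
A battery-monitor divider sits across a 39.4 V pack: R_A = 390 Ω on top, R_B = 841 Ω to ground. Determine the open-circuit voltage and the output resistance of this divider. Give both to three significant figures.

V_th = 26.9 V, R_th = 266 Ω

V_th is the open-circuit tap voltage: 39.4 × 841/(390 + 841) = 26.9 V.
With the supply zeroed, R_A and R_B appear in parallel from the tap: R_th = R_A‖R_B = (390 × 841)/1231 = 266 Ω.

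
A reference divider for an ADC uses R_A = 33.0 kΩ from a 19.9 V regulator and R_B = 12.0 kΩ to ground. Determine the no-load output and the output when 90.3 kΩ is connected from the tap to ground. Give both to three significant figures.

Open-circuit: V = 19.9 × 12.0/(33.0 + 12.0) = 5.31 V.
With the load, R_B becomes R_B‖R_L = 10.59 kΩ, so V = 19.9 × 10.59/43.59 = 4.84 V.

Unloaded: 5.31 V; loaded: 4.84 V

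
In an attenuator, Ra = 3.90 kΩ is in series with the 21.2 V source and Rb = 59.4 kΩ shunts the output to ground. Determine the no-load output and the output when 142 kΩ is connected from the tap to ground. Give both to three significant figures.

Open-circuit: V = 21.2 × 59.4/(3.90 + 59.4) = 19.9 V.
With the load, Rb becomes Rb‖R_L = 41.88 kΩ, so V = 21.2 × 41.88/45.78 = 19.4 V.

Unloaded: 19.9 V; loaded: 19.4 V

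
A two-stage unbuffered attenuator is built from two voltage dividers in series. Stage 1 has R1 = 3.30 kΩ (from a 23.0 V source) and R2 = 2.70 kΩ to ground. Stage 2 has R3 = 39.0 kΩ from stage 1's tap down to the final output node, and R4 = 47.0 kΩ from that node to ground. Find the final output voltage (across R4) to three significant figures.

Stage 2 presents R3+R4 = 86.00 kΩ as a load on stage 1's tap.
Stage 1's lower leg becomes R2‖(R3+R4) = 2.618 kΩ, so V_mid = 23.0 × 2.618/5.918 = 10.17 V.
Stage 2 is itself unloaded: V_out = V_mid × R4/(R3+R4) = 10.17 × 47.0/86.00 = 5.56 V.

V_out ≈ 5.56 V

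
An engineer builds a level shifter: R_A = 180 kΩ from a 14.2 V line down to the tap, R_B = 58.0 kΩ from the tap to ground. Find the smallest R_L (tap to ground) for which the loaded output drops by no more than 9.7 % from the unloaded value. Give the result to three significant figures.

Output resistance R_th = R_A‖R_B = (180 × 58.0)/238.0 = 43.87 kΩ.
The fractional drop is R_th/(R_th + R_L); requiring this ≤ 0.0970 gives R_L ≥ R_th(1/0.0970 − 1) = 43.87 × 9.309 = 408 kΩ.

R_L(min) ≈ 408 kΩ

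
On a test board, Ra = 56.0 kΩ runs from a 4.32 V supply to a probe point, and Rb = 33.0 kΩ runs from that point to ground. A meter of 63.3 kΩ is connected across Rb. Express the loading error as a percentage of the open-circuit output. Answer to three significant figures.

24.7 %

The divider's output (Thévenin) resistance is Ra‖Rb = 20.76 kΩ.
Fractional drop under load = R_th/(R_th + R_L) = 20.76 / (20.76 + 63.3) = 0.2470.
So the output falls by 24.7 %.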